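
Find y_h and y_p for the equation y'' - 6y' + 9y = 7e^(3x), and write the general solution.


Characteristic polynomial (r - 3)² = 0; repeated root r = 3.
y_h = (C₁ + C₂x)e^(3x). Forcing matches the repeated root (resonance), so try y_p = Ax² e^(3x).
Substitute and solve for A: 2A = 7, so A = 7/2.
General solution: y = (C₁ + C₂x + (7/2)x²)e^(3x).


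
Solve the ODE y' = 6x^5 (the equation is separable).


Integrate both sides with respect to x: y = ∫ 6x^5 dx = x^6 + C.


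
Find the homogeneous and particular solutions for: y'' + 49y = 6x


Homogeneous: r² + 49 = 0 ⇒ r = ±7i, y_h = C₁cos(7x) + C₂sin(7x).
Polynomial forcing; try y_p = Ax + B. Then y_p'' + 49 y_p = 49(Ax + B) = 6x, so B = 0 and A = 6/49.
General solution: y = C₁cos(7x) + C₂sin(7x) + (6/49)x.


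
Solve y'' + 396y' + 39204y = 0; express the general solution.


Characteristic equation: r² + 396r + 39204 = 0, i.e. (r + 198)² = 0.
Repeated root r = -198; include an x factor for the second linearly independent solution.
General solution: y = (C₁ + C₂x)e^(-198x).


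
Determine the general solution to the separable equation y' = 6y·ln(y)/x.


Separate: dy/[y ln(y)] = 6 dx/x.
Substitute u = ln(y): du/u = 6 dx/x.
Integrate: ln|ln(y)| = 6ln|x| + C₀, hence ln(y) = C·x^6.


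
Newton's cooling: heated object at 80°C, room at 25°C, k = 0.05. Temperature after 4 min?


Newton's law: dT/dt = -k(T - T_a) has solution T(t) = T_a + (T₀ - T_a)e^(-kt).
Plug in T_a = 25, T₀ = 80, k = 0.05, t = 4: T(4) = 25 + (55)e^(-0.20) ≈ 70.0°C.


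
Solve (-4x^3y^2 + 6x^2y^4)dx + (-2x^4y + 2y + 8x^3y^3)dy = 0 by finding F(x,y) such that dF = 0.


Check exactness: ∂M/∂y = -8x^3y + 24x^2y^3 and ∂N/∂x = -8x^3y + 24x^2y^3; equal, so the equation is exact.
Integrate M with respect to x (treating y as constant): ∫M dx = -x^4y^2 + 2x^3y^4 + h(y).
Differentiate w.r.t. y and set equal to N: the x-dependent terms already match, leaving h'(y) = 2y. Integrate: h(y) = y^2.
So F(x,y) = -x^4y^2 + y^2 + 2x^3y^4.
General solution: -x^4y^2 + y^2 + 2x^3y^4 = C.


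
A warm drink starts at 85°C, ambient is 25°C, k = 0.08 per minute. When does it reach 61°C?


From T(t) = T_a + (T₀ - T_a)e^(-kt), set T(t) = 61:
(61 - 25) / (85 - 25) = e^(-0.08t), so t = -ln(0.600)/0.08 ≈ 6.4 minutes.


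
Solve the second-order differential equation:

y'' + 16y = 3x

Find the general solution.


Homogeneous: r² + 16 = 0 ⇒ r = ±4i, y_h = C₁cos(4x) + C₂sin(4x).
Polynomial forcing; try y_p = Ax + B. Then y_p'' + 16 y_p = 16(Ax + B) = 3x, so B = 0 and A = 3/16.
General solution: y = C₁cos(4x) + C₂sin(4x) + (3/16)x.


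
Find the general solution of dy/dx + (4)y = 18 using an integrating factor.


P(x) = 4, Q(x) = 18; integrating factor μ = e^(4x).
(μ y)' = 18e^(4x) ⇒ μ y = (9/2)e^(4x) + C.
Divide by μ: y = 9/2 + Ce^(-4x).


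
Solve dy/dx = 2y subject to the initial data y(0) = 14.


General solution of y' = 2y is y = Ce^(2x).
Apply y(0) = 14: C = 14.
Particular solution: y = 14e^(2x).


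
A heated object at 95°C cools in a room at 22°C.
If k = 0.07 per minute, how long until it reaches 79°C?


From T(t) = T_a + (T₀ - T_a)e^(-kt), set T(t) = 79:
(79 - 22) / (95 - 22) = e^(-0.07t), so t = -ln(0.781)/0.07 ≈ 3.5 minutes.


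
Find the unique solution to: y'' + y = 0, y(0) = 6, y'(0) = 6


Characteristic roots of r² + 1 = 0 are ±1i, so y = C₁cos(x) + C₂sin(x).
Apply y(0) = 6: C₁ = 6. Differentiate and apply y'(0) = 6: 1·C₂ = 6, so C₂ = 6.
Particular solution: y = 6cos(x) + 6sin(x).


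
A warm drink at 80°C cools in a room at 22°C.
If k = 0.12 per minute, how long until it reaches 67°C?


From T(t) = T_a + (T₀ - T_a)e^(-kt), set T(t) = 67:
(67 - 22) / (80 - 22) = e^(-0.12t), so t = -ln(0.776)/0.12 ≈ 2.1 minutes.


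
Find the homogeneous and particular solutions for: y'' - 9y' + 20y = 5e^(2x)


Characteristic roots of r² - 9r + 20 = 0 are 5, 4.
y_h = C₁e^(5x) + C₂e^(4x).
Forcing exponent 2 is not a characteristic root; try y_p = Ae^(2x).
Substitute: A·(4 + (-9)·2 + (20)) = A·6 = 5, so A = 5/6.
General solution: y = C₁e^(5x) + C₂e^(4x) + (5/6)e^(2x).


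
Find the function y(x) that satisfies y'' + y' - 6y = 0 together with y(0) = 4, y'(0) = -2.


Characteristic roots of r² + r - 6 = 0 are 2, -3.
General solution y = c₁ e^(2x) + c₂ e^(-3x).
Apply y(0) = 4: c₁ + c₂ = 4. Apply y'(0) = -2: 2 c₁ - 3 c₂ = -2.
Solve: c₁ = 2, c₂ = 2.
Particular solution: y = 2e^(2x) + 2e^(-3x).


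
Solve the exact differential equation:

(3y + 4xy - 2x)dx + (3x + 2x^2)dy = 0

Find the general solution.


Check exactness: ∂M/∂y = 3 + 4x and ∂N/∂x = 3 + 4x; equal, so the equation is exact.
Integrate M with respect to x (treating y as constant): ∫M dx = 3xy + 2x^2y - x^2 + h(y).
Differentiate w.r.t. y and set equal to N: all terms match, so h'(y) = 0 and h is a constant absorbed into C.
General solution: 3xy + 2x^2y - x^2 = C.


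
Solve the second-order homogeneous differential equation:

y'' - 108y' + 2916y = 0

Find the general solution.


Characteristic equation: r² - 108r + 2916 = 0, i.e. (r - 54)² = 0.
Repeated root r = 54; include an x factor for the second linearly independent solution.
General solution: y = (C₁ + C₂x)e^(54x).


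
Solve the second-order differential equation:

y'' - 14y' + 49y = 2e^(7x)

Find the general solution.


Characteristic polynomial (r - 7)² = 0; repeated root r = 7.
y_h = (C₁ + C₂x)e^(7x). Forcing matches the repeated root (resonance), so try y_p = Ax² e^(7x).
Substitute and solve for A: 2A = 2, so A = 1.
General solution: y = (C₁ + C₂x + x²)e^(7x).


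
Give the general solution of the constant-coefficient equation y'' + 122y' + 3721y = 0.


Characteristic equation: r² + 122r + 3721 = 0, i.e. (r + 61)² = 0.
Repeated root r = -61; include an x factor for the second linearly independent solution.
General solution: y = (C₁ + C₂x)e^(-61x).


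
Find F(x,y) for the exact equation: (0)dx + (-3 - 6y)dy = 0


Check exactness: ∂M/∂y = 0 and ∂N/∂x = 0; equal, so the equation is exact.
Integrate M with respect to x (treating y as constant): ∫M dx = 0 + h(y).
Differentiate w.r.t. y and set equal to N: the x-dependent terms already match, leaving h'(y) = -3 - 6y. Integrate: h(y) = -3y - 3y^2.
So F(x,y) = -3y - 3y^2.
General solution: -3y - 3y^2 = C.


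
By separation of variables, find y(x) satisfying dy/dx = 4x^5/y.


Separate variables: y dy = 4x^5 dx.
Integrate both sides: y²/2 = (2/3)x^6 + C₀.
Multiply by 2: y² = (4/3)x^6 + C.


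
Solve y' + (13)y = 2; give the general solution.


P(x) = 13, Q(x) = 2; integrating factor μ = e^(13x).
(μ y)' = 2e^(13x) ⇒ μ y = (2/13)e^(13x) + C.
Divide by μ: y = 2/13 + Ce^(-13x).


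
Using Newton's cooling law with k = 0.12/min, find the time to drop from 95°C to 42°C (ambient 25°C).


From T(t) = T_a + (T₀ - T_a)e^(-kt), set T(t) = 42:
(42 - 25) / (95 - 25) = e^(-0.12t), so t = -ln(0.243)/0.12 ≈ 11.8 minutes.


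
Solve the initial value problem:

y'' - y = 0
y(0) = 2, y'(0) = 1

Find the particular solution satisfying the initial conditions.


Characteristic roots of r² - 1 = 0 are 1, -1.
General solution y = c₁ e^(x) + c₂ e^(-x).
Apply y(0) = 2: c₁ + c₂ = 2. Apply y'(0) = 1: 1 c₁ - 1 c₂ = 1.
Solve: c₁ = 3/2, c₂ = 1/2.
Particular solution: y = (3/2)e^(x) + (1/2)e^(-x).


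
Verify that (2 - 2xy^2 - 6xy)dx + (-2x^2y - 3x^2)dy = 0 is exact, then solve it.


Check exactness: ∂M/∂y = -4xy - 6x and ∂N/∂x = -4xy - 6x; equal, so the equation is exact.
Integrate M with respect to x (treating y as constant): ∫M dx = 2x - x^2y^2 - 3x^2y + h(y).
Differentiate w.r.t. y and set equal to N: all terms match, so h'(y) = 0 and h is a constant absorbed into C.
General solution: 2x - x^2y^2 - 3x^2y = C.


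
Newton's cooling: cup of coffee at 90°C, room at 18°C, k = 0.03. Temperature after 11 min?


Newton's law: dT/dt = -k(T - T_a) has solution T(t) = T_a + (T₀ - T_a)e^(-kt).
Plug in T_a = 18, T₀ = 90, k = 0.03, t = 11: T(11) = 18 + (72)e^(-0.33) ≈ 69.8°C.


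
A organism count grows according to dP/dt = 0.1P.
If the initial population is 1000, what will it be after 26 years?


The ODE dP/dt = 0.1P has solution P(t) = P(0)e^(0.1t).
Substitute P(0) = 1000 and t = 26: P(26) = 1000 e^(2.60) ≈ 13464.


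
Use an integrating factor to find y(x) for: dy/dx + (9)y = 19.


P(x) = 9, Q(x) = 19; integrating factor μ = e^(9x).
(μ y)' = 19e^(9x) ⇒ μ y = (19/9)e^(9x) + C.
Divide by μ: y = 19/9 + Ce^(-9x).


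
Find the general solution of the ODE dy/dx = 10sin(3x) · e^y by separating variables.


Separate: e^(-y) dy = 10sin(3x) dx.
Integrate: -e^(-y) = -(10/3)cos(3x) + C₀.
Rearrange: e^(-y) = (10/3)cos(3x) + C.


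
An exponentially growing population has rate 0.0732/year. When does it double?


Exponential growth: P(t) = P₀ e^(0.0732t). Set P(t)/P₀ = 2: e^(0.0732t) = 2.
Solve: t = ln(2)/0.0732 ≈ 9.47 years.


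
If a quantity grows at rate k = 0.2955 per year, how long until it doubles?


Exponential growth: P(t) = P₀ e^(0.2955t). Set P(t)/P₀ = 2: e^(0.2955t) = 2.
Solve: t = ln(2)/0.2955 ≈ 2.35 years.


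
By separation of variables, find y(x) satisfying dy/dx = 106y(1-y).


Separate: dy/[y(1-y)] = 106 dx.
Partial fractions: 1/[y(1-y)] = 1/y + 1/(1-y).
Integrate: ln|y/(1-y)| = 106x + C₀.
Solve for y: y = 1/(1 + Ce^(-106x)).


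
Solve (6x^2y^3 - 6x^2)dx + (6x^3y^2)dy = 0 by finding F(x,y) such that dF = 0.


Check exactness: ∂M/∂y = 18x^2y^2 and ∂N/∂x = 18x^2y^2; equal, so the equation is exact.
Integrate M with respect to x (treating y as constant): ∫M dx = 2x^3y^3 - 2x^3 + h(y).
Differentiate w.r.t. y and set equal to N: all terms match, so h'(y) = 0 and h is a constant absorbed into C.
General solution: 2x^3y^3 - 2x^3 = C.


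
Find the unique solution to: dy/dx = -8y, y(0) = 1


General solution of y' = -8y is y = Ce^(-8x).
Apply y(0) = 1: C = 1.
Particular solution: y = e^(-8x).


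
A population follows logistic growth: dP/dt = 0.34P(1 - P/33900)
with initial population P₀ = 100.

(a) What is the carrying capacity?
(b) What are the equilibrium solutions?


Logistic ODE dP/dt = 0.34P(1 - P/33900) has equilibria where dP/dt = 0, i.e. P = 0 or P = 33900.
The coefficient (1 - P/K) = 0 when P = K, identifying K = 33900 as the carrying capacity.
(a) K = 33900; (b) equilibria P = 0 and P = 33900.


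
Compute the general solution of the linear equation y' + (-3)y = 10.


P(x) = -3 ⇒ μ = e^(-3x).
(μ y)' = 10e^(-3x) ⇒ μ y = -(10/3)e^(-3x) + C.
Divide by μ: y = -10/3 + Ce^(3x).


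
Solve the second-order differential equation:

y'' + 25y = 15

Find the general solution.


Homogeneous part: r² + 25 = 0 ⇒ r = ±5i, so y_h = C₁cos(5x) + C₂sin(5x).
Try constant y_p = A; plug in: 25A = 15 ⇒ A = 3/5.
General solution: y = C₁cos(5x) + C₂sin(5x) + 3/5.


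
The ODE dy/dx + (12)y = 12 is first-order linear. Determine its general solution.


P(x) = 12, Q(x) = 12; integrating factor μ = e^(12x).
(μ y)' = 12e^(12x) ⇒ μ y = e^(12x) + C.
Divide by μ: y = 1 + Ce^(-12x).


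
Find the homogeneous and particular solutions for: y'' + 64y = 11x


Homogeneous: r² + 64 = 0 ⇒ r = ±8i, y_h = C₁cos(8x) + C₂sin(8x).
Polynomial forcing; try y_p = Ax + B. Then y_p'' + 64 y_p = 64(Ax + B) = 11x, so B = 0 and A = 11/64.
General solution: y = C₁cos(8x) + C₂sin(8x) + (11/64)x.


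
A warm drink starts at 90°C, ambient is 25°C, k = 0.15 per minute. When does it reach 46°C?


From T(t) = T_a + (T₀ - T_a)e^(-kt), set T(t) = 46:
(46 - 25) / (90 - 25) = e^(-0.15t), so t = -ln(0.323)/0.15 ≈ 7.5 minutes.


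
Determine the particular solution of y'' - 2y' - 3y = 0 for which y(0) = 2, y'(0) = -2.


Characteristic roots of r² - 2r - 3 = 0 are -1, 3.
General solution y = c₁ e^(-x) + c₂ e^(3x).
Apply y(0) = 2: c₁ + c₂ = 2. Apply y'(0) = -2: -1 c₁ + 3 c₂ = -2.
Solve: c₁ = 2, c₂ = 0.
Particular solution: y = 2e^(-x) + 0e^(3x).


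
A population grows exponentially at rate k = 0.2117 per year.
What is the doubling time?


Exponential growth: P(t) = P₀ e^(0.2117t). Set P(t)/P₀ = 2: e^(0.2117t) = 2.
Solve: t = ln(2)/0.2117 ≈ 3.27 years.


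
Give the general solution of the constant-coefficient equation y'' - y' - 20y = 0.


Characteristic equation: r² - r - 20 = 0.
Factor: (r - 5)(r + 4) = 0 ⇒ r = 5, -4 (distinct real).
General solution: y = C₁e^(5x) + C₂e^(-4x).


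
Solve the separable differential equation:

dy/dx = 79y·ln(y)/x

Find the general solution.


Separate: dy/[y ln(y)] = 79 dx/x.
Substitute u = ln(y): du/u = 79 dx/x.
Integrate: ln|ln(y)| = 79ln|x| + C₀, hence ln(y) = C·x^79.


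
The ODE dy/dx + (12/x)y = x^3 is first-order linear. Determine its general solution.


P(x) = 12/x ⇒ μ = x^12.
(x^12 y)' = x^15 ⇒ x^12 y = x^16/(16) + C.
Solve for y: y = (1/16)x^4 + C/x^12.


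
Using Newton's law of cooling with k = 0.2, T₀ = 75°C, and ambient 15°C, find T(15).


Newton's law: dT/dt = -k(T - T_a) has solution T(t) = T_a + (T₀ - T_a)e^(-kt).
Plug in T_a = 15, T₀ = 75, k = 0.2, t = 15: T(15) = 15 + (60)e^(-3.00) ≈ 18.0°C.


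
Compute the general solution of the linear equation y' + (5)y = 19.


P(x) = 5, Q(x) = 19; integrating factor μ = e^(5x).
(μ y)' = 19e^(5x) ⇒ μ y = (19/5)e^(5x) + C.
Divide by μ: y = 19/5 + Ce^(-5x).


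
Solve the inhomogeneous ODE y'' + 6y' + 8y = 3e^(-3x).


Characteristic roots of r² + 6r + 8 = 0 are -2, -4.
y_h = C₁e^(-2x) + C₂e^(-4x).
Forcing exponent -3 is not a characteristic root; try y_p = Ae^(-3x).
Substitute: A·(9 + (6)·-3 + (8)) = A·-1 = 3, so A = -3.
General solution: y = C₁e^(-2x) + C₂e^(-4x) - 3e^(-3x).


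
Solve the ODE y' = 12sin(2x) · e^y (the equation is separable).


Separate: e^(-y) dy = 12sin(2x) dx.
Integrate: -e^(-y) = -6cos(2x) + C₀.
Rearrange: e^(-y) = 6cos(2x) + C.


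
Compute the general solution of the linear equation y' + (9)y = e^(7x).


P(x) = 9 ⇒ μ = e^(9x).
(μ y)' = e^(16x) ⇒ μ y = e^(16x)/16 + C.
Divide by μ: y = (1/16)e^(7x) + Ce^(-9x).


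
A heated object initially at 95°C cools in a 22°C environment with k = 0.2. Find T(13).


Newton's law: dT/dt = -k(T - T_a) has solution T(t) = T_a + (T₀ - T_a)e^(-kt).
Plug in T_a = 22, T₀ = 95, k = 0.2, t = 13: T(13) = 22 + (73)e^(-2.60) ≈ 27.4°C.


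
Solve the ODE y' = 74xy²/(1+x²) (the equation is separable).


Separate: dy/y² = 74x/(1+x²) dx.
Integrate LHS: ∫ dy/y² = -1/y.
Integrate RHS via u = 1+x²: 37ln(1+x²) + C.
Result: -1/y = 37ln(1+x²) + C.


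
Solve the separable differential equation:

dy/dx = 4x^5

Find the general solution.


Integrate both sides with respect to x: y = ∫ 4x^5 dx = (2/3)x^6 + C.


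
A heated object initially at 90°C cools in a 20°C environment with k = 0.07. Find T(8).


Newton's law: dT/dt = -k(T - T_a) has solution T(t) = T_a + (T₀ - T_a)e^(-kt).
Plug in T_a = 20, T₀ = 90, k = 0.07, t = 8: T(8) = 20 + (70)e^(-0.56) ≈ 60.0°C.


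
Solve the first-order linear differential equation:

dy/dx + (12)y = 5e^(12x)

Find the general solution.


P(x) = 12 ⇒ μ = e^(12x).
(μ y)' = 5e^(24x) ⇒ μ y = (5/24)e^(24x) + C.
Divide by μ: y = (5/24)e^(12x) + Ce^(-12x).


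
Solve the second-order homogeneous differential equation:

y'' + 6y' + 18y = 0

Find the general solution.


Characteristic equation: r² + 6r + 18 = 0.
Discriminant is negative; roots r = -3 ± 3i (complex conjugate pair).
General solution uses e^(α x)(C₁ cos(β x) + C₂ sin(β x)): y = e^(-3x)(C₁cos(3x) + C₂sin(3x)).


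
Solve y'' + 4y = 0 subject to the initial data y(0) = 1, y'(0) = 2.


Characteristic roots of r² + 4 = 0 are ±2i, so y = C₁cos(2x) + C₂sin(2x).
Apply y(0) = 1: C₁ = 1. Differentiate and apply y'(0) = 2: 2·C₂ = 2, so C₂ = 1.
Particular solution: y = cos(2x) + sin(2x).


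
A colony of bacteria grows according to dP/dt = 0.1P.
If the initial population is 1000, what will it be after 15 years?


The ODE dP/dt = 0.1P has solution P(t) = P(0)e^(0.1t).
Substitute P(0) = 1000 and t = 15: P(15) = 1000 e^(1.50) ≈ 4482.


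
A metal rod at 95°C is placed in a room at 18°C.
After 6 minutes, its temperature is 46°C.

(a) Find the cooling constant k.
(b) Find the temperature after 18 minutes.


Newton's law: T(t) = T_a + (T₀ - T_a)e^(-kt).
(a) Use T(6) = 46: (46 - 18)/(95 - 18) = e^(-k·6), so k = -ln(0.364)/6 ≈ 0.1686.
(b) Apply k to t = 18: T(18) = 18 + (77)e^(-3.035) ≈ 21.7°C.


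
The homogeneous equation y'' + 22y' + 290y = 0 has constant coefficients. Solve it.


Characteristic equation: r² + 22r + 290 = 0.
Discriminant is negative; roots r = -11 ± 13i (complex conjugate pair).
General solution uses e^(α x)(C₁ cos(β x) + C₂ sin(β x)): y = e^(-11x)(C₁cos(13x) + C₂sin(13x)).


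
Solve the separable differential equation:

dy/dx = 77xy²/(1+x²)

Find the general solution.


Separate: dy/y² = 77x/(1+x²) dx.
Integrate LHS: ∫ dy/y² = -1/y.
Integrate RHS via u = 1+x²: (77/2)ln(1+x²) + C.
Result: -1/y = (77/2)ln(1+x²) + C.


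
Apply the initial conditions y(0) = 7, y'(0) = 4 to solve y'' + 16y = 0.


Characteristic roots of r² + 16 = 0 are ±4i, so y = C₁cos(4x) + C₂sin(4x).
Apply y(0) = 7: C₁ = 7. Differentiate and apply y'(0) = 4: 4·C₂ = 4, so C₂ = 1.
Particular solution: y = 7cos(4x) + sin(4x).


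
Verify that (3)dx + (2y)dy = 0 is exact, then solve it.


Check exactness: ∂M/∂y = 0 and ∂N/∂x = 0; equal, so the equation is exact.
Integrate M with respect to x (treating y as constant): ∫M dx = 3x + h(y).
Differentiate w.r.t. y and set equal to N: the x-dependent terms already match, leaving h'(y) = 2y. Integrate: h(y) = y^2.
So F(x,y) = y^2 + 3x.
General solution: y^2 + 3x = C.


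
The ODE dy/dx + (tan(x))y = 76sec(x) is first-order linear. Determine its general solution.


P(x) = tan(x) ⇒ μ = e^(∫tan(x)dx) = sec(x).
(sec(x) y)' = 76sec²(x) ⇒ sec(x) y = 76tan(x) + C.
Multiply by cos(x): y = 76sin(x) + C·cos(x).


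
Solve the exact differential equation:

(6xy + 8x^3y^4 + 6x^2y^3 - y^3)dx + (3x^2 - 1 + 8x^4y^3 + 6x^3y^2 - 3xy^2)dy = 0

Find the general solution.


Check exactness: ∂M/∂y = 6x + 32x^3y^3 + 18x^2y^2 - 3y^2 and ∂N/∂x = 6x + 32x^3y^3 + 18x^2y^2 - 3y^2; equal, so the equation is exact.
Integrate M with respect to x (treating y as constant): ∫M dx = 3x^2y + 2x^4y^4 + 2x^3y^3 - xy^3 + h(y).
Differentiate w.r.t. y and set equal to N: the x-dependent terms already match, leaving h'(y) = -1. Integrate: h(y) = -y.
So F(x,y) = 3x^2y - y + 2x^4y^4 + 2x^3y^3 - xy^3.
General solution: 3x^2y - y + 2x^4y^4 + 2x^3y^3 - xy^3 = C.


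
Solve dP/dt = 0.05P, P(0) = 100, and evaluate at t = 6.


The ODE dP/dt = 0.05P has solution P(t) = P(0)e^(0.05t).
Substitute P(0) = 100 and t = 6: P(6) = 100 e^(0.30) ≈ 135.


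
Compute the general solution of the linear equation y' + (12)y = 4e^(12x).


P(x) = 12 ⇒ μ = e^(12x).
(μ y)' = 4e^(24x) ⇒ μ y = (4/24)e^(24x) + C.
Divide by μ: y = (1/6)e^(12x) + Ce^(-12x).


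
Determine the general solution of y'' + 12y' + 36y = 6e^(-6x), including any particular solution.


Characteristic polynomial (r + 6)² = 0; repeated root r = -6.
y_h = (C₁ + C₂x)e^(-6x). Forcing matches the repeated root (resonance), so try y_p = Ax² e^(-6x).
Substitute and solve for A: 2A = 6, so A = 3.
General solution: y = (C₁ + C₂x + 3x²)e^(-6x).


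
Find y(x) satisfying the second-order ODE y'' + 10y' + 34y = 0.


Characteristic equation: r² + 10r + 34 = 0.
Discriminant is negative; roots r = -5 ± 3i (complex conjugate pair).
General solution uses e^(α x)(C₁ cos(β x) + C₂ sin(β x)): y = e^(-5x)(C₁cos(3x) + C₂sin(3x)).


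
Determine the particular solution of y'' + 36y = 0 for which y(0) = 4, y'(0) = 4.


Characteristic roots of r² + 36 = 0 are ±6i, so y = C₁cos(6x) + C₂sin(6x).
Apply y(0) = 4: C₁ = 4. Differentiate and apply y'(0) = 4: 6·C₂ = 4, so C₂ = 2/3.
Particular solution: y = 4cos(6x) + (2/3)sin(6x).


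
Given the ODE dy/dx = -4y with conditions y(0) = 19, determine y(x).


General solution of y' = -4y is y = Ce^(-4x).
Apply y(0) = 19: C = 19.
Particular solution: y = 19e^(-4x).


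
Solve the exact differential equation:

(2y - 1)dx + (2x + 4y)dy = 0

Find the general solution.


Check exactness: ∂M/∂y = 2 and ∂N/∂x = 2; equal, so the equation is exact.
Integrate M with respect to x (treating y as constant): ∫M dx = 2xy - x + h(y).
Differentiate w.r.t. y and set equal to N: the x-dependent terms already match, leaving h'(y) = 4y. Integrate: h(y) = 2y^2.
So F(x,y) = 2xy + 2y^2 - x.
General solution: 2xy + 2y^2 - x = C.


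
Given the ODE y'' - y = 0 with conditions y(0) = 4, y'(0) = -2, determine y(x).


Characteristic roots of r² - 1 = 0 are -1, 1.
General solution y = c₁ e^(-x) + c₂ e^(x).
Apply y(0) = 4: c₁ + c₂ = 4. Apply y'(0) = -2: -1 c₁ + 1 c₂ = -2.
Solve: c₁ = 3, c₂ = 1.
Particular solution: y = 3e^(-x) + e^(x).


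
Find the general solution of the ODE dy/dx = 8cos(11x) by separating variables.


g(y) = 1, so integrate directly: y = ∫ 8cos(11x) dx = (8/11)sin(11x) + C.


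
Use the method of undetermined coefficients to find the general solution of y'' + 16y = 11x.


Homogeneous: r² + 16 = 0 ⇒ r = ±4i, y_h = C₁cos(4x) + C₂sin(4x).
Polynomial forcing; try y_p = Ax + B. Then y_p'' + 16 y_p = 16(Ax + B) = 11x, so B = 0 and A = 11/16.
General solution: y = C₁cos(4x) + C₂sin(4x) + (11/16)x.


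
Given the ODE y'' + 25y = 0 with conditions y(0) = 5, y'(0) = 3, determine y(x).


Characteristic roots of r² + 25 = 0 are ±5i, so y = C₁cos(5x) + C₂sin(5x).
Apply y(0) = 5: C₁ = 5. Differentiate and apply y'(0) = 3: 5·C₂ = 3, so C₂ = 3/5.
Particular solution: y = 5cos(5x) + (3/5)sin(5x).


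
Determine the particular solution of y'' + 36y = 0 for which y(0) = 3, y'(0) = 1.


Characteristic roots of r² + 36 = 0 are ±6i, so y = C₁cos(6x) + C₂sin(6x).
Apply y(0) = 3: C₁ = 3. Differentiate and apply y'(0) = 1: 6·C₂ = 1, so C₂ = 1/6.
Particular solution: y = 3cos(6x) + (1/6)sin(6x).


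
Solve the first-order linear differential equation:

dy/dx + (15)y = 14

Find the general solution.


P(x) = 15, Q(x) = 14; integrating factor μ = e^(15x).
(μ y)' = 14e^(15x) ⇒ μ y = (14/15)e^(15x) + C.
Divide by μ: y = 14/15 + Ce^(-15x).


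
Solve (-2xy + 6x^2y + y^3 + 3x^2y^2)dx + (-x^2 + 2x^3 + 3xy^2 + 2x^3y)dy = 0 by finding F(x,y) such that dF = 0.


Check exactness: ∂M/∂y = -2x + 6x^2 + 3y^2 + 6x^2y and ∂N/∂x = -2x + 6x^2 + 3y^2 + 6x^2y; equal, so the equation is exact.
Integrate M with respect to x (treating y as constant): ∫M dx = -x^2y + 2x^3y + xy^3 + x^3y^2 + h(y).
Differentiate w.r.t. y and set equal to N: all terms match, so h'(y) = 0 and h is a constant absorbed into C.
General solution: -x^2y + 2x^3y + xy^3 + x^3y^2 = C.


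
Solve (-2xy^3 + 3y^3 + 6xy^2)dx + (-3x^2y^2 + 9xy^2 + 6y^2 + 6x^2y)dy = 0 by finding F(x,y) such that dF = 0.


Check exactness: ∂M/∂y = -6xy^2 + 9y^2 + 12xy and ∂N/∂x = -6xy^2 + 9y^2 + 12xy; equal, so the equation is exact.
Integrate M with respect to x (treating y as constant): ∫M dx = -x^2y^3 + 3xy^3 + 3x^2y^2 + h(y).
Differentiate w.r.t. y and set equal to N: the x-dependent terms already match, leaving h'(y) = 6y^2. Integrate: h(y) = 2y^3.
So F(x,y) = -x^2y^3 + 3xy^3 + 2y^3 + 3x^2y^2.
General solution: -x^2y^3 + 3xy^3 + 2y^3 + 3x^2y^2 = C.


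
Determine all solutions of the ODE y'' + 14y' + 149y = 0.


Characteristic equation: r² + 14r + 149 = 0.
Discriminant is negative; roots r = -7 ± 10i (complex conjugate pair).
General solution uses e^(α x)(C₁ cos(β x) + C₂ sin(β x)): y = e^(-7x)(C₁cos(10x) + C₂sin(10x)).


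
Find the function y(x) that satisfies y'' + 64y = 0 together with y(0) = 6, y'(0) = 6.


Characteristic roots of r² + 64 = 0 are ±8i, so y = C₁cos(8x) + C₂sin(8x).
Apply y(0) = 6: C₁ = 6. Differentiate and apply y'(0) = 6: 8·C₂ = 6, so C₂ = 3/4.
Particular solution: y = 6cos(8x) + (3/4)sin(8x).


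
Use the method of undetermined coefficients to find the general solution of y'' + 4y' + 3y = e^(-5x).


Characteristic roots of r² + 4r + 3 = 0 are -3, -1.
y_h = C₁e^(-3x) + C₂e^(-x).
Forcing exponent -5 is not a characteristic root; try y_p = Ae^(-5x).
Substitute: A·(25 + (4)·-5 + (3)) = A·8 = 1, so A = 1/8.
General solution: y = C₁e^(-3x) + C₂e^(-x) + (1/8)e^(-5x).


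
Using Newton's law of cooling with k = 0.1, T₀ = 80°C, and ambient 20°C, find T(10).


Newton's law: dT/dt = -k(T - T_a) has solution T(t) = T_a + (T₀ - T_a)e^(-kt).
Plug in T_a = 20, T₀ = 80, k = 0.1, t = 10: T(10) = 20 + (60)e^(-1.00) ≈ 42.1°C.


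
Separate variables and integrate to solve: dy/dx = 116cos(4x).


g(y) = 1, so integrate directly: y = ∫ 116cos(4x) dx = 29sin(4x) + C.


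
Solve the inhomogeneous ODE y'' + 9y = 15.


Homogeneous part: r² + 9 = 0 ⇒ r = ±3i, so y_h = C₁cos(3x) + C₂sin(3x).
Try constant y_p = A; plug in: 9A = 15 ⇒ A = 5/3.
General solution: y = C₁cos(3x) + C₂sin(3x) + 5/3.


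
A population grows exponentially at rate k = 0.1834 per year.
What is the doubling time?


Exponential growth: P(t) = P₀ e^(0.1834t). Set P(t)/P₀ = 2: e^(0.1834t) = 2.
Solve: t = ln(2)/0.1834 ≈ 3.78 years.


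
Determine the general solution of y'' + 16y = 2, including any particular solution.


Homogeneous part: r² + 16 = 0 ⇒ r = ±4i, so y_h = C₁cos(4x) + C₂sin(4x).
Try constant y_p = A; plug in: 16A = 2 ⇒ A = 1/8.
General solution: y = C₁cos(4x) + C₂sin(4x) + 1/8.


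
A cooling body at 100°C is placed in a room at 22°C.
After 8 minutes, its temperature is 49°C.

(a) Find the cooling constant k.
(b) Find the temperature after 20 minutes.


Newton's law: T(t) = T_a + (T₀ - T_a)e^(-kt).
(a) Use T(8) = 49: (49 - 22)/(100 - 22) = e^(-k·8), so k = -ln(0.346)/8 ≈ 0.1326.
(b) Apply k to t = 20: T(20) = 22 + (78)e^(-2.652) ≈ 27.5°C.


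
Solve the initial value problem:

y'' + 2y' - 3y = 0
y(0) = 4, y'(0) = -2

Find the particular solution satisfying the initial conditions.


Characteristic roots of r² + 2r - 3 = 0 are 1, -3.
General solution y = c₁ e^(x) + c₂ e^(-3x).
Apply y(0) = 4: c₁ + c₂ = 4. Apply y'(0) = -2: 1 c₁ - 3 c₂ = -2.
Solve: c₁ = 5/2, c₂ = 3/2.
Particular solution: y = (5/2)e^(x) + (3/2)e^(-3x).


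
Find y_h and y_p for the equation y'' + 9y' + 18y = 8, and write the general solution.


Characteristic roots of r² + 9r + 18 = 0 are -6, -3.
y_h = C₁e^(-6x) + C₂e^(-3x).
Constant forcing; try y_p = A. Then 18A = 8 ⇒ A = 4/9.
General solution: y = C₁e^(-6x) + C₂e^(-3x) + 4/9.


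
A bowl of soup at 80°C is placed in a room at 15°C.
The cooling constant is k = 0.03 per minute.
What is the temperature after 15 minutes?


Newton's law: dT/dt = -k(T - T_a) has solution T(t) = T_a + (T₀ - T_a)e^(-kt).
Plug in T_a = 15, T₀ = 80, k = 0.03, t = 15: T(15) = 15 + (65)e^(-0.45) ≈ 56.4°C.


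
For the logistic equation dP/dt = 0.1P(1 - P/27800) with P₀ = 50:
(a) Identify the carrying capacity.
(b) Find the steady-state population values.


Logistic ODE dP/dt = 0.1P(1 - P/27800) has equilibria where dP/dt = 0, i.e. P = 0 or P = 27800.
The coefficient (1 - P/K) = 0 when P = K, identifying K = 27800 as the carrying capacity.
(a) K = 27800; (b) equilibria P = 0 and P = 27800.


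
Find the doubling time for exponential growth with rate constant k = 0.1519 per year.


Exponential growth: P(t) = P₀ e^(0.1519t). Set P(t)/P₀ = 2: e^(0.1519t) = 2.
Solve: t = ln(2)/0.1519 ≈ 4.56 years.


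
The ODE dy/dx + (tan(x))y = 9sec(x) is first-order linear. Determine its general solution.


P(x) = tan(x) ⇒ μ = e^(∫tan(x)dx) = sec(x).
(sec(x) y)' = 9sec²(x) ⇒ sec(x) y = 9tan(x) + C.
Multiply by cos(x): y = 9sin(x) + C·cos(x).


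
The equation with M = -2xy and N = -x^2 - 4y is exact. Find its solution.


Check exactness: ∂M/∂y = -2x and ∂N/∂x = -2x; equal, so the equation is exact.
Integrate M with respect to x (treating y as constant): ∫M dx = -x^2y + h(y).
Differentiate w.r.t. y and set equal to N: the x-dependent terms already match, leaving h'(y) = -4y. Integrate: h(y) = -2y^2.
So F(x,y) = -x^2y - 2y^2.
General solution: -x^2y - 2y^2 = C.


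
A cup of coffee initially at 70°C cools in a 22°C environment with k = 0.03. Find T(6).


Newton's law: dT/dt = -k(T - T_a) has solution T(t) = T_a + (T₀ - T_a)e^(-kt).
Plug in T_a = 22, T₀ = 70, k = 0.03, t = 6: T(6) = 22 + (48)e^(-0.18) ≈ 62.1°C.


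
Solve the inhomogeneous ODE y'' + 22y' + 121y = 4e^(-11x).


Characteristic polynomial (r + 11)² = 0; repeated root r = -11.
y_h = (C₁ + C₂x)e^(-11x). Forcing matches the repeated root (resonance), so try y_p = Ax² e^(-11x).
Substitute and solve for A: 2A = 4, so A = 2.
General solution: y = (C₁ + C₂x + 2x²)e^(-11x).


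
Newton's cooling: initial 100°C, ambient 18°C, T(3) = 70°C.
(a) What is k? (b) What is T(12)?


Newton's law: T(t) = T_a + (T₀ - T_a)e^(-kt).
(a) Use T(3) = 70: (70 - 18)/(100 - 18) = e^(-k·3), so k = -ln(0.634)/3 ≈ 0.1518.
(b) Apply k to t = 12: T(12) = 18 + (82)e^(-1.822) ≈ 31.3°C.


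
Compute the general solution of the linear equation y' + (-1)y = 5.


P(x) = -1 ⇒ μ = e^(-x).
(μ y)' = 5e^(-x) ⇒ μ y = -5e^(-x) + C.
Divide by μ: y = -5 + Ce^(x).


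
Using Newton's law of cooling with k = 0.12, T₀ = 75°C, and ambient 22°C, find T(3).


Newton's law: dT/dt = -k(T - T_a) has solution T(t) = T_a + (T₀ - T_a)e^(-kt).
Plug in T_a = 22, T₀ = 75, k = 0.12, t = 3: T(3) = 22 + (53)e^(-0.36) ≈ 59.0°C.


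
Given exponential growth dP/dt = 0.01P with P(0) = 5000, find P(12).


The ODE dP/dt = 0.01P has solution P(t) = P(0)e^(0.01t).
Substitute P(0) = 5000 and t = 12: P(12) = 5000 e^(0.12) ≈ 5637.


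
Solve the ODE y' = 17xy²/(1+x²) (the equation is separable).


Separate: dy/y² = 17x/(1+x²) dx.
Integrate LHS: ∫ dy/y² = -1/y.
Integrate RHS via u = 1+x²: (17/2)ln(1+x²) + C.
Result: -1/y = (17/2)ln(1+x²) + C.


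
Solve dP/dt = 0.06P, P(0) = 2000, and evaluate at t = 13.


The ODE dP/dt = 0.06P has solution P(t) = P(0)e^(0.06t).
Substitute P(0) = 2000 and t = 13: P(13) = 2000 e^(0.78) ≈ 4363.


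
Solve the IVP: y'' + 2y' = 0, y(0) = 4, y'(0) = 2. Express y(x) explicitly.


Characteristic roots of r² + 2r = 0 are 0, -2.
General solution y = c₁ + c₂ e^(-2x).
Apply y(0) = 4: c₁ + c₂ = 4. Apply y'(0) = 2: 0 c₁ - 2 c₂ = 2.
Solve: c₁ = 5, c₂ = -1.
Particular solution: y = 5 - e^(-2x).


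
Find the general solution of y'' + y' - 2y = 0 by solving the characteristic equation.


Characteristic equation: r² + r - 2 = 0.
Factor: (r - 1)(r + 2) = 0 ⇒ r = 1, -2 (distinct real).
General solution: y = C₁e^(x) + C₂e^(-2x).


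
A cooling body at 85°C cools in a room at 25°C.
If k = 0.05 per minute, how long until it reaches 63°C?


From T(t) = T_a + (T₀ - T_a)e^(-kt), set T(t) = 63:
(63 - 25) / (85 - 25) = e^(-0.05t), so t = -ln(0.633)/0.05 ≈ 9.1 minutes.


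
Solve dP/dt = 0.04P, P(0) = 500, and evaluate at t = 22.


The ODE dP/dt = 0.04P has solution P(t) = P(0)e^(0.04t).
Substitute P(0) = 500 and t = 22: P(22) = 500 e^(0.88) ≈ 1205.


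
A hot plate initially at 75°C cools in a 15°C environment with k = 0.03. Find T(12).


Newton's law: dT/dt = -k(T - T_a) has solution T(t) = T_a + (T₀ - T_a)e^(-kt).
Plug in T_a = 15, T₀ = 75, k = 0.03, t = 12: T(12) = 15 + (60)e^(-0.36) ≈ 56.9°C.


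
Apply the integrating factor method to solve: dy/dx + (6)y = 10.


P(x) = 6, Q(x) = 10; integrating factor μ = e^(6x).
(μ y)' = 10e^(6x) ⇒ μ y = (5/3)e^(6x) + C.
Divide by μ: y = 5/3 + Ce^(-6x).


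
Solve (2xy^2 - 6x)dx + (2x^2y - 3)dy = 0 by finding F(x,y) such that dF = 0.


Check exactness: ∂M/∂y = 4xy and ∂N/∂x = 4xy; equal, so the equation is exact.
Integrate M with respect to x (treating y as constant): ∫M dx = x^2y^2 - 3x^2 + h(y).
Differentiate w.r.t. y and set equal to N: the x-dependent terms already match, leaving h'(y) = -3. Integrate: h(y) = -3y.
So F(x,y) = x^2y^2 - 3x^2 - 3y.
General solution: x^2y^2 - 3x^2 - 3y = C.


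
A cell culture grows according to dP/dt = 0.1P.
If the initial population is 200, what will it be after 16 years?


The ODE dP/dt = 0.1P has solution P(t) = P(0)e^(0.1t).
Substitute P(0) = 200 and t = 16: P(16) = 200 e^(1.60) ≈ 991.


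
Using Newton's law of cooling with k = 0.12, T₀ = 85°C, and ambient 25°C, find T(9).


Newton's law: dT/dt = -k(T - T_a) has solution T(t) = T_a + (T₀ - T_a)e^(-kt).
Plug in T_a = 25, T₀ = 85, k = 0.12, t = 9: T(9) = 25 + (60)e^(-1.08) ≈ 45.4°C.


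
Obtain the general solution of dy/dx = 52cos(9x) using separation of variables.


g(y) = 1, so integrate directly: y = ∫ 52cos(9x) dx = (52/9)sin(9x) + C.


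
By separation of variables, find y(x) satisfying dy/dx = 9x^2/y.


Separate variables: y dy = 9x^2 dx.
Integrate both sides: y²/2 = 3x^3 + C₀.
Multiply by 2: y² = 6x^3 + C.


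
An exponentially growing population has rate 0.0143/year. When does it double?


Exponential growth: P(t) = P₀ e^(0.0143t). Set P(t)/P₀ = 2: e^(0.0143t) = 2.
Solve: t = ln(2)/0.0143 ≈ 48.47 years.


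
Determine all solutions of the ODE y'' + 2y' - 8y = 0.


Characteristic equation: r² + 2r - 8 = 0.
Factor: (r + 4)(r - 2) = 0 ⇒ r = -4, 2 (distinct real).
General solution: y = C₁e^(-4x) + C₂e^(2x).


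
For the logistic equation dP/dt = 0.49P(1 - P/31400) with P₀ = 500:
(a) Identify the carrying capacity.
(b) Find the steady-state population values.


Logistic ODE dP/dt = 0.49P(1 - P/31400) has equilibria where dP/dt = 0, i.e. P = 0 or P = 31400.
The coefficient (1 - P/K) = 0 when P = K, identifying K = 31400 as the carrying capacity.
(a) K = 31400; (b) equilibria P = 0 and P = 31400.


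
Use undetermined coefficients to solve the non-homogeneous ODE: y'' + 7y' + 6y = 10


Characteristic roots of r² + 7r + 6 = 0 are -6, -1.
y_h = C₁e^(-6x) + C₂e^(-x).
Constant forcing; try y_p = A. Then 6A = 10 ⇒ A = 5/3.
General solution: y = C₁e^(-6x) + C₂e^(-x) + 5/3.


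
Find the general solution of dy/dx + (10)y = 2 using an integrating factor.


P(x) = 10, Q(x) = 2; integrating factor μ = e^(10x).
(μ y)' = 2e^(10x) ⇒ μ y = (1/5)e^(10x) + C.
Divide by μ: y = 1/5 + Ce^(-10x).


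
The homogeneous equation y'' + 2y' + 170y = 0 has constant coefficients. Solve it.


Characteristic equation: r² + 2r + 170 = 0.
Discriminant is negative; roots r = -1 ± 13i (complex conjugate pair).
General solution uses e^(α x)(C₁ cos(β x) + C₂ sin(β x)): y = e^(-x)(C₁cos(13x) + C₂sin(13x)).


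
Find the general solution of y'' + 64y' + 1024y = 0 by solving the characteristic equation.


Characteristic equation: r² + 64r + 1024 = 0, i.e. (r + 32)² = 0.
Repeated root r = -32; include an x factor for the second linearly independent solution.
General solution: y = (C₁ + C₂x)e^(-32x).


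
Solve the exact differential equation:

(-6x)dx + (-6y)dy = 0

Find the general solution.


Check exactness: ∂M/∂y = 0 and ∂N/∂x = 0; equal, so the equation is exact.
Integrate M with respect to x (treating y as constant): ∫M dx = -3x^2 + h(y).
Differentiate w.r.t. y and set equal to N: the x-dependent terms already match, leaving h'(y) = -6y. Integrate: h(y) = -3y^2.
So F(x,y) = -3x^2 - 3y^2.
General solution: -3x^2 - 3y^2 = C.


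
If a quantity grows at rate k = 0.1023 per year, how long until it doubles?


Exponential growth: P(t) = P₀ e^(0.1023t). Set P(t)/P₀ = 2: e^(0.1023t) = 2.
Solve: t = ln(2)/0.1023 ≈ 6.78 years.


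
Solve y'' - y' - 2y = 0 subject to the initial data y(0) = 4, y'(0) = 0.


Characteristic roots of r² - r - 2 = 0 are 2, -1.
General solution y = c₁ e^(2x) + c₂ e^(-x).
Apply y(0) = 4: c₁ + c₂ = 4. Apply y'(0) = 0: 2 c₁ - 1 c₂ = 0.
Solve: c₁ = 4/3, c₂ = 8/3.
Particular solution: y = (4/3)e^(2x) + (8/3)e^(-x).


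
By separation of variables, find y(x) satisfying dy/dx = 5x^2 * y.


Separate variables: dy/y = 5x^2 dx.
Integrate: ln|y| = (5/3)x^3 + C₀.
Exponentiate: y = Ce^((5/3)x^3).


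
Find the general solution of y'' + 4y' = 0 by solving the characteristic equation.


Characteristic equation: r² + 4r = 0.
Factor: (r - 0)(r + 4) = 0 ⇒ r = 0, -4 (distinct real).
General solution: y = C₁ + C₂e^(-4x).


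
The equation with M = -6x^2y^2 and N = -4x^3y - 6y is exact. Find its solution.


Check exactness: ∂M/∂y = -12x^2y and ∂N/∂x = -12x^2y; equal, so the equation is exact.
Integrate M with respect to x (treating y as constant): ∫M dx = -2x^3y^2 + h(y).
Differentiate w.r.t. y and set equal to N: the x-dependent terms already match, leaving h'(y) = -6y. Integrate: h(y) = -3y^2.
So F(x,y) = -2x^3y^2 - 3y^2.
General solution: -2x^3y^2 - 3y^2 = C.


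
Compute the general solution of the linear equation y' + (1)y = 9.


P(x) = 1, Q(x) = 9; integrating factor μ = e^(x).
(μ y)' = 9e^(x) ⇒ μ y = 9e^(x) + C.
Divide by μ: y = 9 + Ce^(-x).


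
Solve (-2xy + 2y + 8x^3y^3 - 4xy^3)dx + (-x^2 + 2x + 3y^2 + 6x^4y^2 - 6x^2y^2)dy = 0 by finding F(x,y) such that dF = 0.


Check exactness: ∂M/∂y = -2x + 2 + 24x^3y^2 - 12xy^2 and ∂N/∂x = -2x + 2 + 24x^3y^2 - 12xy^2; equal, so the equation is exact.
Integrate M with respect to x (treating y as constant): ∫M dx = -x^2y + 2xy + 2x^4y^3 - 2x^2y^3 + h(y).
Differentiate w.r.t. y and set equal to N: the x-dependent terms already match, leaving h'(y) = 3y^2. Integrate: h(y) = y^3.
So F(x,y) = -x^2y + 2xy + y^3 + 2x^4y^3 - 2x^2y^3.
General solution: -x^2y + 2xy + y^3 + 2x^4y^3 - 2x^2y^3 = C.


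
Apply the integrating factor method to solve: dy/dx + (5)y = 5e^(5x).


P(x) = 5 ⇒ μ = e^(5x).
(μ y)' = 5e^(10x) ⇒ μ y = (5/10)e^(10x) + C.
Divide by μ: y = (1/2)e^(5x) + Ce^(-5x).


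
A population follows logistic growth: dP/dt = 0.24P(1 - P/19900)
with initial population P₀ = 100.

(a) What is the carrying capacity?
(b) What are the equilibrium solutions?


Logistic ODE dP/dt = 0.24P(1 - P/19900) has equilibria where dP/dt = 0, i.e. P = 0 or P = 19900.
The coefficient (1 - P/K) = 0 when P = K, identifying K = 19900 as the carrying capacity.
(a) K = 19900; (b) equilibria P = 0 and P = 19900.


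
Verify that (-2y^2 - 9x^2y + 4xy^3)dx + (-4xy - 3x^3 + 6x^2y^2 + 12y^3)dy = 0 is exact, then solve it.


Check exactness: ∂M/∂y = -4y - 9x^2 + 12xy^2 and ∂N/∂x = -4y - 9x^2 + 12xy^2; equal, so the equation is exact.
Integrate M with respect to x (treating y as constant): ∫M dx = -2xy^2 - 3x^3y + 2x^2y^3 + h(y).
Differentiate w.r.t. y and set equal to N: the x-dependent terms already match, leaving h'(y) = 12y^3. Integrate: h(y) = 3y^4.
So F(x,y) = -2xy^2 - 3x^3y + 2x^2y^3 + 3y^4.
General solution: -2xy^2 - 3x^3y + 2x^2y^3 + 3y^4 = C.


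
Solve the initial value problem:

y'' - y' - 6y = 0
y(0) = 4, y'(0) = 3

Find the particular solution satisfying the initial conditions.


Characteristic roots of r² - r - 6 = 0 are 3, -2.
General solution y = c₁ e^(3x) + c₂ e^(-2x).
Apply y(0) = 4: c₁ + c₂ = 4. Apply y'(0) = 3: 3 c₁ - 2 c₂ = 3.
Solve: c₁ = 11/5, c₂ = 9/5.
Particular solution: y = (11/5)e^(3x) + (9/5)e^(-2x).


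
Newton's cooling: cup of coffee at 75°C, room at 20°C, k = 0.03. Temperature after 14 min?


Newton's law: dT/dt = -k(T - T_a) has solution T(t) = T_a + (T₀ - T_a)e^(-kt).
Plug in T_a = 20, T₀ = 75, k = 0.03, t = 14: T(14) = 20 + (55)e^(-0.42) ≈ 56.1°C.
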